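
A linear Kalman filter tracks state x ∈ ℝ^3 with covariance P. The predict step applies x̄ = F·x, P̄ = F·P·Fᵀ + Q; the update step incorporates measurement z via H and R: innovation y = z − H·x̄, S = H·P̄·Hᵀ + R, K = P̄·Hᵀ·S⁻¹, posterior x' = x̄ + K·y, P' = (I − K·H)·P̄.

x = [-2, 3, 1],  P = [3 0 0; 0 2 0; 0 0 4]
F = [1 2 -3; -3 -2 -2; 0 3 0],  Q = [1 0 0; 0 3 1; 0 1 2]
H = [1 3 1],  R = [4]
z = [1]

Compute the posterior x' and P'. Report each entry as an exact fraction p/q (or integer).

x' = [35/62, -265/93, 1675/186]
P' = [2247/62 -494/31 753/62; -494/31 2584/279 -2990/279; 753/62 -2990/279 11159/558]

x̄ = F·x = [1, -2, 9]
P̄ = F·P·Fᵀ + Q = [48 7 12; 7 54 -11; 12 -11 20]
y = z − H·x̄ = [-3]
S = H·P̄·Hᵀ + R = [558]
K = P̄·Hᵀ·S⁻¹ = [9/62; 79/279; -1/558]
x' = x̄ + K·y = [35/62, -265/93, 1675/186]
P' = (I − K·H)·P̄ = [2247/62 -494/31 753/62; -494/31 2584/279 -2990/279; 753/62 -2990/279 11159/558]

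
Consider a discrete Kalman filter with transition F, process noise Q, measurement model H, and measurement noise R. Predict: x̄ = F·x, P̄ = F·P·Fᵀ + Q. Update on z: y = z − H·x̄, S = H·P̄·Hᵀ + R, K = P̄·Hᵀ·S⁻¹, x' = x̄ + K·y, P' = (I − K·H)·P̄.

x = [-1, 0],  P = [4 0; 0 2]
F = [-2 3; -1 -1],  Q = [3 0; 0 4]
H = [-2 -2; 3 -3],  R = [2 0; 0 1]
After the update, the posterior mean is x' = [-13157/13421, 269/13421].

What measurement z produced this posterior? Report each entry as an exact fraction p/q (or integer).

z = [2, -3]

x̄ = F·x = [2, 1]
P̄ = F·P·Fᵀ + Q = [37 2; 2 10]
S = H·P̄·Hᵀ + R = [206 -162; -162 388]
K = P̄·Hᵀ·S⁻¹ = [-6627/26842 4497/26842; -3300/13421 -2208/13421]
x' − x̄ = [-39999/13421, -13152/13421] = K·y
y = (KᵀK)⁻¹·Kᵀ·(x' − x̄) = [8, -6]
z = y + H·x̄ = [8, -6] + [-6, 3] = [2, -3]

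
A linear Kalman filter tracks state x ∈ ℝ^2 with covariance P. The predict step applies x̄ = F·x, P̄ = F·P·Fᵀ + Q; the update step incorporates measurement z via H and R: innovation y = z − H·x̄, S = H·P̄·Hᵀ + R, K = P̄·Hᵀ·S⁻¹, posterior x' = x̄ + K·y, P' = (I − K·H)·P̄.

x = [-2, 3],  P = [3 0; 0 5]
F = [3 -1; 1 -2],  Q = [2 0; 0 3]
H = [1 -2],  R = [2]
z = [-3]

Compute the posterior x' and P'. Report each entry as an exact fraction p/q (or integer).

x' = [-67/8, -91/32]
P' = [135/4 271/16; 271/16 575/64]

x̄ = F·x = [-9, -8]
P̄ = F·P·Fᵀ + Q = [34 19; 19 26]
y = z − H·x̄ = [-10]
S = H·P̄·Hᵀ + R = [64]
K = P̄·Hᵀ·S⁻¹ = [-1/16; -33/64]
x' = x̄ + K·y = [-67/8, -91/32]
P' = (I − K·H)·P̄ = [135/4 271/16; 271/16 575/64]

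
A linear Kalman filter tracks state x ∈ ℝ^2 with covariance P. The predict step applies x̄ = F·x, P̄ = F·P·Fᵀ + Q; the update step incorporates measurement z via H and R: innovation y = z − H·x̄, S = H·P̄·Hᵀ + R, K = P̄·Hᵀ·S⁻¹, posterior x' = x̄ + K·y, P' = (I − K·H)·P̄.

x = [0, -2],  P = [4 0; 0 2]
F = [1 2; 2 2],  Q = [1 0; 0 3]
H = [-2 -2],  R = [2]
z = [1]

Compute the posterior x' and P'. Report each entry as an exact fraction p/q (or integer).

x' = [-1, 13/29]
P' = [7/5 -6/5; -6/5 217/145]

x̄ = F·x = [-4, -4]
P̄ = F·P·Fᵀ + Q = [13 16; 16 27]
y = z − H·x̄ = [-15]
S = H·P̄·Hᵀ + R = [290]
K = P̄·Hᵀ·S⁻¹ = [-1/5; -43/145]
x' = x̄ + K·y = [-1, 13/29]
P' = (I − K·H)·P̄ = [7/5 -6/5; -6/5 217/145]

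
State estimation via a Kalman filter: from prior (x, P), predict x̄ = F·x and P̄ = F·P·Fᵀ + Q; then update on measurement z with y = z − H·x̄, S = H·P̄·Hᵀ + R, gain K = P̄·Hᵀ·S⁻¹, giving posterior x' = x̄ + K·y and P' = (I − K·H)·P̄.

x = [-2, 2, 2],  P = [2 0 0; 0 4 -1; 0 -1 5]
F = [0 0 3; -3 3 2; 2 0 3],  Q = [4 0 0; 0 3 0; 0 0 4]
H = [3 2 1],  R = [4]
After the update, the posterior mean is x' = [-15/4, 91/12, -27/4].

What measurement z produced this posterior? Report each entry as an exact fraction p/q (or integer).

x̄ = F·x = [6, 16, 2]
P̄ = F·P·Fᵀ + Q = [49 21 45; 21 65 9; 45 9 57]
S = H·P̄·Hᵀ + R = [1320]
K = P̄·Hᵀ·S⁻¹ = [39/220; 101/660; 7/44]
x' − x̄ = [-39/4, -101/12, -35/4] = K·y
y = (KᵀK)⁻¹·Kᵀ·(x' − x̄) = [-55]
z = y + H·x̄ = [-55] + [52] = [-3]

z = [-3]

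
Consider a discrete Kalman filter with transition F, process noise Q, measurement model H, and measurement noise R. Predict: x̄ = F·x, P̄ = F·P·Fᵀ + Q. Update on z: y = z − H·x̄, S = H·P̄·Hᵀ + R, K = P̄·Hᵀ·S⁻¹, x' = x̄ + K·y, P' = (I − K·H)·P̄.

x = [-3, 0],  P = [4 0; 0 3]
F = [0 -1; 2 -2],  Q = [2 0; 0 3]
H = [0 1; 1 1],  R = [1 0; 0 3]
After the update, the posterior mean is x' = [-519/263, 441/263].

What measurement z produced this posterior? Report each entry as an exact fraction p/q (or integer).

z = [3, -3]

x̄ = F·x = [0, -6]
P̄ = F·P·Fᵀ + Q = [5 6; 6 31]
S = H·P̄·Hᵀ + R = [32 37; 37 51]
K = P̄·Hᵀ·S⁻¹ = [-101/263 130/263; 212/263 37/263]
x' − x̄ = [-519/263, 2019/263] = K·y
y = (KᵀK)⁻¹·Kᵀ·(x' − x̄) = [9, 3]
z = y + H·x̄ = [9, 3] + [-6, -6] = [3, -3]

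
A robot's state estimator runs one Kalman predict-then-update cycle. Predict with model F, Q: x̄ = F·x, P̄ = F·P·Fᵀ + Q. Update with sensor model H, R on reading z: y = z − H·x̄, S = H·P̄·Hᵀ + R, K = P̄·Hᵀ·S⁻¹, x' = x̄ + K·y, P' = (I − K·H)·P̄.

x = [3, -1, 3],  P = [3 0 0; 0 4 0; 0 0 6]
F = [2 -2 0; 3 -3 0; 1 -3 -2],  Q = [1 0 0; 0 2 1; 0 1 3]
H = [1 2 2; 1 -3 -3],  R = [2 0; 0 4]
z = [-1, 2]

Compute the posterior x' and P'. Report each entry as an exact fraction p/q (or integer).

x' = [36775/40127, 99861/40127, -126678/40127]
P' = [43854/40127 46662/40127 -48652/40127; 46662/40127 176284/40127 -176974/40127; -48652/40127 -176974/40127 187146/40127]

x̄ = F·x = [8, 12, 0]
P̄ = F·P·Fᵀ + Q = [29 42 30; 42 65 46; 30 46 66]
y = z − H·x̄ = [-33, 30]
S = H·P̄·Hᵀ + R = [1211 -1381; -1381 1608]
K = P̄·Hᵀ·S⁻¹ = [19937/40127 12456/40127; 22641/40127 12183/40127; -14154/40127 -19792/40127]
x' = x̄ + K·y = [36775/40127, 99861/40127, -126678/40127]
P' = (I − K·H)·P̄ = [43854/40127 46662/40127 -48652/40127; 46662/40127 176284/40127 -176974/40127; -48652/40127 -176974/40127 187146/40127]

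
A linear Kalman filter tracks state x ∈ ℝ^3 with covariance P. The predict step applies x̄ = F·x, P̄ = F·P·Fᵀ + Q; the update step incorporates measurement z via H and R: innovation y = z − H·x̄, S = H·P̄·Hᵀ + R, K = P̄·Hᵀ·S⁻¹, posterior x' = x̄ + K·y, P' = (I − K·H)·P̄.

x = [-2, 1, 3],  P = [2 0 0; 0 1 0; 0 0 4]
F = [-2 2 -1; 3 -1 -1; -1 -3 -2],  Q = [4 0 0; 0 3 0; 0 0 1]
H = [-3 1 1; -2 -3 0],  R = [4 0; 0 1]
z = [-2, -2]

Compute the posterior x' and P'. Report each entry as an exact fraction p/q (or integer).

x' = [-87/10003, 31716/50015, -146051/50015]
P' = [20796/10003 -13448/10003 65412/10003; -13448/10003 48967/50015 -215867/50015; 65412/10003 -215867/50015 1202807/50015]

x̄ = F·x = [3, -10, -7]
P̄ = F·P·Fᵀ + Q = [20 -10 6; -10 26 5; 6 5 28]
y = z − H·x̄ = [24, -26]
S = H·P̄·Hᵀ + R = [272 -55; -55 195]
K = P̄·Hᵀ·S⁻¹ = [-2606/10003 -1248/10003; 1741/10003 -12421/50015; 288/10003 -6519/50015]
x' = x̄ + K·y = [-87/10003, 31716/50015, -146051/50015]
P' = (I − K·H)·P̄ = [20796/10003 -13448/10003 65412/10003; -13448/10003 48967/50015 -215867/50015; 65412/10003 -215867/50015 1202807/50015]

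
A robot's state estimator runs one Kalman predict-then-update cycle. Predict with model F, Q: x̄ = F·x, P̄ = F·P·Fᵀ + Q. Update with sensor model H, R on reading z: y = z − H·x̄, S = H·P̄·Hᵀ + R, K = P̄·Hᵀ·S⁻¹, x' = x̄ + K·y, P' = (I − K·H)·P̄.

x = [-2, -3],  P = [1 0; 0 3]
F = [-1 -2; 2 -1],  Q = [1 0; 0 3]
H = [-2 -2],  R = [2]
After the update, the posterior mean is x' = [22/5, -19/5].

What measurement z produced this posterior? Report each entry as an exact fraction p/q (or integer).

x̄ = F·x = [8, -1]
P̄ = F·P·Fᵀ + Q = [14 4; 4 10]
S = H·P̄·Hᵀ + R = [130]
K = P̄·Hᵀ·S⁻¹ = [-18/65; -14/65]
x' − x̄ = [-18/5, -14/5] = K·y
y = (KᵀK)⁻¹·Kᵀ·(x' − x̄) = [13]
z = y + H·x̄ = [13] + [-14] = [-1]

z = [-1]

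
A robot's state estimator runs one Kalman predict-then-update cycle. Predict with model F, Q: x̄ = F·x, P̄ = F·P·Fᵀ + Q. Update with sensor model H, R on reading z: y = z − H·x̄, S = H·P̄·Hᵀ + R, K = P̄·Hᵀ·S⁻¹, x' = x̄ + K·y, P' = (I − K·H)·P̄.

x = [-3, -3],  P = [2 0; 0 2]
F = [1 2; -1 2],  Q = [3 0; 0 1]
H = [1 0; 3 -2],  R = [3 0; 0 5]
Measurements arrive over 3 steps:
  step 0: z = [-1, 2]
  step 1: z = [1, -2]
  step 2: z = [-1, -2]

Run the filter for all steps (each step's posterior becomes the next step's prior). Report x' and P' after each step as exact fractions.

step 0: x' = [-1168/775, -2147/775], P' = [1479/775 2016/775; 2016/775 3589/775]
step 1: x' = [-112442/263547, 10507/790641], P' = [143996/87849 515687/263547; 515687/263547 2535134/790641]
step 2: x' = [-141325171/206996397, 54434654/620989191], P' = [105052465/68998799 366983950/206996397; 366983950/206996397 1811975935/620989191]

step 0: x̄ = F·x = [-9, -3]
step 0: P̄ = F·P·Fᵀ + Q = [13 6; 6 11]
step 0: y = z − H·x̄ = [8, 23]
step 0: S = H·P̄·Hᵀ + R = [16 27; 27 94]
step 0: K = P̄·Hᵀ·S⁻¹ = [493/775 81/775; 672/775 -226/775]
step 0: x' = x̄ + K·y = [-1168/775, -2147/775]
step 0: P' = (I − K·H)·P̄ = [1479/775 2016/775; 2016/775 3589/775]
step 1: x̄ = F·x = [-5462/775, -3126/775]
step 1: P̄ = F·P·Fᵀ + Q = [26224/775 12877/775; 12877/775 8546/775]
step 1: y = z − H·x̄ = [6237/775, 8584/775]
step 1: S = H·P̄·Hᵀ + R = [28549/775 52918/775; 52918/775 119551/775]
step 1: K = P̄·Hᵀ·S⁻¹ = [143996/263547 52918/263547; 515687/790641 -85817/790641]
step 1: x' = x̄ + K·y = [-112442/263547, 10507/790641]
step 1: P' = (I − K·H)·P̄ = [143996/87849 515687/263547; 515687/263547 2535134/790641]
step 2: x̄ = F·x = [-316312/790641, 358340/790641]
step 2: P̄ = F·P·Fᵀ + Q = [19996667/790641 8844572/790641; 8844572/790641 6038897/790641]
step 2: y = z − H·x̄ = [-474329/790641, 84334/790641]
step 2: S = H·P̄·Hᵀ + R = [22368590/790641 42300857/790641; 42300857/790641 101943932/790641]
step 2: K = P̄·Hᵀ·S⁻¹ = [105052465/206996397 42300857/206996397; 366983950/620989191 -64219264/620989191]
step 2: x' = x̄ + K·y = [-141325171/206996397, 54434654/620989191]
step 2: P' = (I − K·H)·P̄ = [105052465/68998799 366983950/206996397; 366983950/206996397 1811975935/620989191]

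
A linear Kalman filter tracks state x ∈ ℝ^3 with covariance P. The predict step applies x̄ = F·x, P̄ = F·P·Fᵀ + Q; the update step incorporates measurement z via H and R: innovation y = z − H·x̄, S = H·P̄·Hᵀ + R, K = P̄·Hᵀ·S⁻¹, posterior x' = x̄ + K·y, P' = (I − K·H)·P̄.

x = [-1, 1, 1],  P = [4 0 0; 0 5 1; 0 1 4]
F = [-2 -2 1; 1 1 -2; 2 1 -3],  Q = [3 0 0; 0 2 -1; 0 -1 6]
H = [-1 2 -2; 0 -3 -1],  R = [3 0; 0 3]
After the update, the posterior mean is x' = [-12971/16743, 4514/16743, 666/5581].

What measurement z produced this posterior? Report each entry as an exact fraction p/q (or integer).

z = [1, -1]

x̄ = F·x = [1, -2, -4]
P̄ = F·P·Fᵀ + Q = [39 -21 -31; -21 23 31; -31 31 57]
S = H·P̄·Hᵀ + R = [74 6; 6 453]
K = P̄·Hᵀ·S⁻¹ = [-3057/11162 3535/16743; 955/11162 -3715/16743; -2871/11162 -1829/5581]
x' − x̄ = [-29714/16743, 38000/16743, 22990/5581] = K·y
y = (KᵀK)⁻¹·Kᵀ·(x' − x̄) = [-2, -11]
z = y + H·x̄ = [-2, -11] + [3, 10] = [1, -1]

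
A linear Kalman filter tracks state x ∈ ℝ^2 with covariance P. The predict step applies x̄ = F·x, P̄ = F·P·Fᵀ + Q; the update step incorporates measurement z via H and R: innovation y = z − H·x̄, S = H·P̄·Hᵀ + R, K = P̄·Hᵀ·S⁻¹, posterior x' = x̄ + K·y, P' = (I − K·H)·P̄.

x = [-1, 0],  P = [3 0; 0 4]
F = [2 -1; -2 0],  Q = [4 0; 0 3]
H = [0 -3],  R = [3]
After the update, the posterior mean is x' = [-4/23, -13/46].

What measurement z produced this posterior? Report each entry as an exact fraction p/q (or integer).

x̄ = F·x = [-2, 2]
P̄ = F·P·Fᵀ + Q = [20 -12; -12 15]
S = H·P̄·Hᵀ + R = [138]
K = P̄·Hᵀ·S⁻¹ = [6/23; -15/46]
x' − x̄ = [42/23, -105/46] = K·y
y = (KᵀK)⁻¹·Kᵀ·(x' − x̄) = [7]
z = y + H·x̄ = [7] + [-6] = [1]

z = [1]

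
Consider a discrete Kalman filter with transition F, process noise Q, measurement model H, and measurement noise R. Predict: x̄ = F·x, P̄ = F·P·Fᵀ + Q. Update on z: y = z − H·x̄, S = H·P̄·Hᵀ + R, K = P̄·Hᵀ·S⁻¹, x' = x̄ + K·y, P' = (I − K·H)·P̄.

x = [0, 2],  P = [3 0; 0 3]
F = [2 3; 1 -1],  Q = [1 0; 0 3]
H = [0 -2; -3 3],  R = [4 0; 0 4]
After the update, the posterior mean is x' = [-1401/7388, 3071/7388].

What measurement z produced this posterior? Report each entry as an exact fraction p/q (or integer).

z = [-1, 2]

x̄ = F·x = [6, -2]
P̄ = F·P·Fᵀ + Q = [40 -3; -3 9]
S = H·P̄·Hᵀ + R = [40 -72; -72 499]
K = P̄·Hᵀ·S⁻¹ = [-3147/7388 -591/1847; -3195/7388 18/1847]
x' − x̄ = [-45729/7388, 17847/7388] = K·y
y = (KᵀK)⁻¹·Kᵀ·(x' − x̄) = [-5, 26]
z = y + H·x̄ = [-5, 26] + [4, -24] = [-1, 2]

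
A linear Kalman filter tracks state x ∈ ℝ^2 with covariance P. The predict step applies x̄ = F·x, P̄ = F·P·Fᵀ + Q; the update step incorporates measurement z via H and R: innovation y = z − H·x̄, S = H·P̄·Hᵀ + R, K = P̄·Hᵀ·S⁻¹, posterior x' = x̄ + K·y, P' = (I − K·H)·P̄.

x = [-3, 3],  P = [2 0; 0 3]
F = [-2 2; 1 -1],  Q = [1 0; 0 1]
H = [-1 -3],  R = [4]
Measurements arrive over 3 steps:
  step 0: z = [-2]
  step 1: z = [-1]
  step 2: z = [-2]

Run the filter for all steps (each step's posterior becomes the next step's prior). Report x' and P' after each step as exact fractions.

step 0: x̄ = F·x = [12, -6]
step 0: P̄ = F·P·Fᵀ + Q = [21 -10; -10 6]
step 0: y = z − H·x̄ = [-8]
step 0: S = H·P̄·Hᵀ + R = [19]
step 0: K = P̄·Hᵀ·S⁻¹ = [9/19; -8/19]
step 0: x' = x̄ + K·y = [156/19, -50/19]
step 0: P' = (I − K·H)·P̄ = [318/19 -118/19; -118/19 50/19]
step 1: x̄ = F·x = [-412/19, 206/19]
step 1: P̄ = F·P·Fᵀ + Q = [2435/19 -1208/19; -1208/19 623/19]
step 1: y = z − H·x̄ = [187/19]
step 1: S = H·P̄·Hᵀ + R = [870/19]
step 1: K = P̄·Hᵀ·S⁻¹ = [41/30; -661/870]
step 1: x' = x̄ + K·y = [-247/30, 2927/870]
step 1: P' = (I − K·H)·P̄ = [1279/30 -481/30; -481/30 5531/870]
step 2: x̄ = F·x = [2018/87, -1009/87]
step 2: P̄ = F·P·Fᵀ + Q = [28295/87 -14104/87; -14104/87 7139/87]
step 2: y = z − H·x̄ = [-1183/87]
step 2: S = H·P̄·Hᵀ + R = [8270/87]
step 2: K = P̄·Hᵀ·S⁻¹ = [14017/8270; -7313/8270]
step 2: x' = x̄ + K·y = [1227/8270, 3527/8270]
step 2: P' = (I − K·H)·P̄ = [431303/8270 -162457/8270; -162457/8270 63903/8270]

step 0: x' = [156/19, -50/19], P' = [318/19 -118/19; -118/19 50/19]
step 1: x' = [-247/30, 2927/870], P' = [1279/30 -481/30; -481/30 5531/870]
step 2: x' = [1227/8270, 3527/8270], P' = [431303/8270 -162457/8270; -162457/8270 63903/8270]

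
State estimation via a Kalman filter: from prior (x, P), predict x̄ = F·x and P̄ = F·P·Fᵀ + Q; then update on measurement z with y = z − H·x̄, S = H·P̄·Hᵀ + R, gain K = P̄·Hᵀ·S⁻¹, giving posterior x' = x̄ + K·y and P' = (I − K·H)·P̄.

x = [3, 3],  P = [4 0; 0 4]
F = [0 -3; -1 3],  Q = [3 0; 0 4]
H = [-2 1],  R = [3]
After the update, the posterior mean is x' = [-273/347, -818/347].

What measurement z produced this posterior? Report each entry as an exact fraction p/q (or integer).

z = [-1]

x̄ = F·x = [-9, 6]
P̄ = F·P·Fᵀ + Q = [39 -36; -36 44]
S = H·P̄·Hᵀ + R = [347]
K = P̄·Hᵀ·S⁻¹ = [-114/347; 116/347]
x' − x̄ = [2850/347, -2900/347] = K·y
y = (KᵀK)⁻¹·Kᵀ·(x' − x̄) = [-25]
z = y + H·x̄ = [-25] + [24] = [-1]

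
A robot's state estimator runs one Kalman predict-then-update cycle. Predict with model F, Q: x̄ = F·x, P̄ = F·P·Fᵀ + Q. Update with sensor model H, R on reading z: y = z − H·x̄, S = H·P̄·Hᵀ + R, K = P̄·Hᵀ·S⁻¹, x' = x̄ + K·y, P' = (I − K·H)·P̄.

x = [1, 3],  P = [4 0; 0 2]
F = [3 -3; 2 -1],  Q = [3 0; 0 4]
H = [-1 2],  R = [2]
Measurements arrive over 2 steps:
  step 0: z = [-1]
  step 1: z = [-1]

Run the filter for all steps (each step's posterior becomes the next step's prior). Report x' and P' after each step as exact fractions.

step 0: x̄ = F·x = [-6, -1]
step 0: P̄ = F·P·Fᵀ + Q = [57 30; 30 22]
step 0: y = z − H·x̄ = [-5]
step 0: S = H·P̄·Hᵀ + R = [27]
step 0: K = P̄·Hᵀ·S⁻¹ = [1/9; 14/27]
step 0: x' = x̄ + K·y = [-59/9, -97/27]
step 0: P' = (I − K·H)·P̄ = [170/3 256/9; 256/9 398/27]
step 1: x̄ = F·x = [-80/9, -257/27]
step 1: P̄ = F·P·Fᵀ + Q = [401/3 1154/9; 1154/9 3554/27]
step 1: y = z − H·x̄ = [247/27]
step 1: S = H·P̄·Hᵀ + R = [4031/27]
step 1: K = P̄·Hᵀ·S⁻¹ = [3315/4031; 3646/4031]
step 1: x' = x̄ + K·y = [-5505/4031, -5015/4031]
step 1: P' = (I − K·H)·P̄ = [131802/4031 69216/4031; 69216/4031 38254/4031]

step 0: x' = [-59/9, -97/27], P' = [170/3 256/9; 256/9 398/27]
step 1: x' = [-5505/4031, -5015/4031], P' = [131802/4031 69216/4031; 69216/4031 38254/4031]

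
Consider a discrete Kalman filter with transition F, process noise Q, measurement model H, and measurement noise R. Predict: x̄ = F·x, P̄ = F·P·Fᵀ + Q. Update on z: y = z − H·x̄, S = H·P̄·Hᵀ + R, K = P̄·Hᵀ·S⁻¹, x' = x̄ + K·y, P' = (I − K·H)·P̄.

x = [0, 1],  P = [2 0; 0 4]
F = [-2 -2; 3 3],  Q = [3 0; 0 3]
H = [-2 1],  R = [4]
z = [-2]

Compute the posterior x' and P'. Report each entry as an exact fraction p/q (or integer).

x̄ = F·x = [-2, 3]
P̄ = F·P·Fᵀ + Q = [27 -36; -36 57]
y = z − H·x̄ = [-9]
S = H·P̄·Hᵀ + R = [313]
K = P̄·Hᵀ·S⁻¹ = [-90/313; 129/313]
x' = x̄ + K·y = [184/313, -222/313]
P' = (I − K·H)·P̄ = [351/313 342/313; 342/313 1200/313]

x' = [184/313, -222/313]
P' = [351/313 342/313; 342/313 1200/313]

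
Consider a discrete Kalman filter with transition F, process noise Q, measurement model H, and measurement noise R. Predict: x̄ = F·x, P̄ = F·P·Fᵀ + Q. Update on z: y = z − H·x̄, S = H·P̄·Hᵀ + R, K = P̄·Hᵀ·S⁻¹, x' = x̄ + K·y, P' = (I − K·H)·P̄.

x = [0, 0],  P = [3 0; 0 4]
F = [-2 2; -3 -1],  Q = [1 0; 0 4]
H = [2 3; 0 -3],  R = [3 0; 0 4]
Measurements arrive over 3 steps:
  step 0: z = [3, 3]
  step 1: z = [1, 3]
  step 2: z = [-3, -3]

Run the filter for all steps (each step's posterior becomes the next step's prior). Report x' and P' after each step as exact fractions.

step 0: x̄ = F·x = [0, 0]
step 0: P̄ = F·P·Fᵀ + Q = [29 10; 10 35]
step 0: y = z − H·x̄ = [3, 3]
step 0: S = H·P̄·Hᵀ + R = [554 -375; -375 319]
step 0: K = P̄·Hᵀ·S⁻¹ = [1294/2777 1260/2777; 500/36101 -11295/36101]
step 0: x' = x̄ + K·y = [7662/2777, -32385/36101]
step 0: P' = (I − K·H)·P̄ = [4461/2777 -1680/2777; -1680/2777 15060/36101]
step 1: x̄ = F·x = [-263982/36101, -266433/36101]
step 1: P̄ = F·P·Fᵀ + Q = [503033/36101 405198/36101; 405198/36101 550361/36101]
step 1: y = z − H·x̄ = [1363364/36101, -690996/36101]
step 1: S = H·P̄·Hᵀ + R = [11936060/36101 -7384437/36101; -7384437/36101 5097653/36101]
step 1: K = P̄·Hᵀ·S⁻¹ = [65061202/174953111 52527780/174953111; 9845916/174953111 -42402957/174953111]
step 1: x' = x̄ + K·y = [172326046/174953111, -107737767/174953111]
step 1: P' = (I − K·H)·P̄ = [202647363/174953111 -70037040/174953111; -70037040/174953111 56537276/174953111]
step 2: x̄ = F·x = [-560127626/174953111, -409240371/174953111]
step 2: P̄ = F·P·Fᵀ + Q = [1771987987/174953111 1382957786/174953111; 1382957786/174953111 2159953747/174953111]
step 2: y = z − H·x̄ = [1823117032/174953111, -1752580446/174953111]
step 2: S = H·P̄·Hᵀ + R = [43647888436/174953111 -27737330439/174953111; -27737330439/174953111 20139396167/174953111]
step 2: K = P̄·Hᵀ·S⁻¹ = [227779139462/626925789181 184561122060/626925789181; 36983107252/626925789181 -150778078479/626925789181]
step 2: x' = x̄ + K·y = [-1482389409462/626925789181, 429325902077/626925789181]
step 2: P' = (I − K·H)·P̄ = [710790953313/626925789181 -246081496080/626925789181; -246081496080/626925789181 201037437972/626925789181]

step 0: x' = [7662/2777, -32385/36101], P' = [4461/2777 -1680/2777; -1680/2777 15060/36101]
step 1: x' = [172326046/174953111, -107737767/174953111], P' = [202647363/174953111 -70037040/174953111; -70037040/174953111 56537276/174953111]
step 2: x' = [-1482389409462/626925789181, 429325902077/626925789181], P' = [710790953313/626925789181 -246081496080/626925789181; -246081496080/626925789181 201037437972/626925789181]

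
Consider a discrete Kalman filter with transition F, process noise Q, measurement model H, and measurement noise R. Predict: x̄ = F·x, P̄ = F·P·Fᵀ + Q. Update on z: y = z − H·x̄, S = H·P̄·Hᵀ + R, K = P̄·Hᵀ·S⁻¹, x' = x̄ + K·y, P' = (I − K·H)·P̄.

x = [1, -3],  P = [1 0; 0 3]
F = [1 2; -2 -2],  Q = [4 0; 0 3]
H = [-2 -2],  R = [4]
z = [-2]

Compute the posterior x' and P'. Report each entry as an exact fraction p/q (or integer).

x' = [-13/3, 46/9]
P' = [16 -47/3; -47/3 146/9]

x̄ = F·x = [-5, 4]
P̄ = F·P·Fᵀ + Q = [17 -14; -14 19]
y = z − H·x̄ = [-4]
S = H·P̄·Hᵀ + R = [36]
K = P̄·Hᵀ·S⁻¹ = [-1/6; -5/18]
x' = x̄ + K·y = [-13/3, 46/9]
P' = (I − K·H)·P̄ = [16 -47/3; -47/3 146/9]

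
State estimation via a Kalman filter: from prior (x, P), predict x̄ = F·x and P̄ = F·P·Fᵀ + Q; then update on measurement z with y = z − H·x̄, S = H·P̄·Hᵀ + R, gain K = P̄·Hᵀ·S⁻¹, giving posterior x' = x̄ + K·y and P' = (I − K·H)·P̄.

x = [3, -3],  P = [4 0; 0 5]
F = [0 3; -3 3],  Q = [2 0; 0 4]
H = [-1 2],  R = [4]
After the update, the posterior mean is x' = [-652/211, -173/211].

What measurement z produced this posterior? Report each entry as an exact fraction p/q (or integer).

z = [2]

x̄ = F·x = [-9, -18]
P̄ = F·P·Fᵀ + Q = [47 45; 45 85]
S = H·P̄·Hᵀ + R = [211]
K = P̄·Hᵀ·S⁻¹ = [43/211; 125/211]
x' − x̄ = [1247/211, 3625/211] = K·y
y = (KᵀK)⁻¹·Kᵀ·(x' − x̄) = [29]
z = y + H·x̄ = [29] + [-27] = [2]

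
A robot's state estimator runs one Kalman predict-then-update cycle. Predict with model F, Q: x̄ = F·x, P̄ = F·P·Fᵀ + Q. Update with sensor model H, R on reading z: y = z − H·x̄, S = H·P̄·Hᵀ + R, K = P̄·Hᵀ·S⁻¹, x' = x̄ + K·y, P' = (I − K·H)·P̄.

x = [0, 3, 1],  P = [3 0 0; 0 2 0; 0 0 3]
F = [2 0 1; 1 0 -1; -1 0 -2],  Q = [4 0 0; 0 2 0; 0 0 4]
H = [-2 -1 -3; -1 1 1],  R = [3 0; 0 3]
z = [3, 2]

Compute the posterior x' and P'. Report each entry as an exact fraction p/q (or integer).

x' = [-7231/3798, -2821/3798, 114/211]
P' = [14483/7596 14033/7596 -346/211; 14033/7596 32807/7596 -529/211; -346/211 -529/211 429/211]

x̄ = F·x = [1, -1, -2]
P̄ = F·P·Fᵀ + Q = [19 3 -12; 3 8 3; -12 3 19]
y = z − H·x̄ = [-2, 6]
S = H·P̄·Hᵀ + R = [144 -54; -54 73]
K = P̄·Hᵀ·S⁻¹ = [-1877/7596 -239/422; -1247/7596 -5/422; -22/211 82/211]
x' = x̄ + K·y = [-7231/3798, -2821/3798, 114/211]
P' = (I − K·H)·P̄ = [14483/7596 14033/7596 -346/211; 14033/7596 32807/7596 -529/211; -346/211 -529/211 429/211]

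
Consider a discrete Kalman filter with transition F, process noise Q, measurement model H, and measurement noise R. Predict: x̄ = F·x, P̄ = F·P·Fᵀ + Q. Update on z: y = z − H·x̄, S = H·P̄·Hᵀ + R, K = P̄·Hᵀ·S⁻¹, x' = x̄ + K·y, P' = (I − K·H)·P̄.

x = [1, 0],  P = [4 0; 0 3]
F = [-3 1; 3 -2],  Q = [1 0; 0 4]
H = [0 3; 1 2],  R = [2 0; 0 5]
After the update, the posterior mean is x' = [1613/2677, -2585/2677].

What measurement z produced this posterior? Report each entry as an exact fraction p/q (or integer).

z = [-3, -1]

x̄ = F·x = [-3, 3]
P̄ = F·P·Fᵀ + Q = [40 -42; -42 52]
S = H·P̄·Hᵀ + R = [470 186; 186 85]
K = P̄·Hᵀ·S⁻¹ = [-1263/2677 1378/2677; 864/2677 62/2677]
x' − x̄ = [9644/2677, -10616/2677] = K·y
y = (KᵀK)⁻¹·Kᵀ·(x' − x̄) = [-12, -4]
z = y + H·x̄ = [-12, -4] + [9, 3] = [-3, -1]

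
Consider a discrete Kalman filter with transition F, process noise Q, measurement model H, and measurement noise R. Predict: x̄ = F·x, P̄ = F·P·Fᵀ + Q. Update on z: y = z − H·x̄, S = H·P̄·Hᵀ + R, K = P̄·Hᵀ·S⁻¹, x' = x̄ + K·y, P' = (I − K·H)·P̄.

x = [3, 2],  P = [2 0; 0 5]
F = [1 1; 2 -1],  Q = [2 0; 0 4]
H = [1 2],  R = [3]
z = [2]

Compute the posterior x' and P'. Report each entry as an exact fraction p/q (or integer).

x̄ = F·x = [5, 4]
P̄ = F·P·Fᵀ + Q = [9 -1; -1 17]
y = z − H·x̄ = [-11]
S = H·P̄·Hᵀ + R = [76]
K = P̄·Hᵀ·S⁻¹ = [7/76; 33/76]
x' = x̄ + K·y = [303/76, -59/76]
P' = (I − K·H)·P̄ = [635/76 -307/76; -307/76 203/76]

x' = [303/76, -59/76]
P' = [635/76 -307/76; -307/76 203/76]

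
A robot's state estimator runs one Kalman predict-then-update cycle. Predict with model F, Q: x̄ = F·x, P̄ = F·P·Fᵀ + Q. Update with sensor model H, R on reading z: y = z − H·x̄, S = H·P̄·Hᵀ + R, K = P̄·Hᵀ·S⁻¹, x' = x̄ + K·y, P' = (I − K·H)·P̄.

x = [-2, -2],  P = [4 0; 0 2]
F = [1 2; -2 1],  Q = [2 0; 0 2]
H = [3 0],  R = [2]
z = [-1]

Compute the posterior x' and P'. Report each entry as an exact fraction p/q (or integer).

x' = [-27/64, 13/32]
P' = [7/32 -1/16; -1/16 151/8]

x̄ = F·x = [-6, 2]
P̄ = F·P·Fᵀ + Q = [14 -4; -4 20]
y = z − H·x̄ = [17]
S = H·P̄·Hᵀ + R = [128]
K = P̄·Hᵀ·S⁻¹ = [21/64; -3/32]
x' = x̄ + K·y = [-27/64, 13/32]
P' = (I − K·H)·P̄ = [7/32 -1/16; -1/16 151/8]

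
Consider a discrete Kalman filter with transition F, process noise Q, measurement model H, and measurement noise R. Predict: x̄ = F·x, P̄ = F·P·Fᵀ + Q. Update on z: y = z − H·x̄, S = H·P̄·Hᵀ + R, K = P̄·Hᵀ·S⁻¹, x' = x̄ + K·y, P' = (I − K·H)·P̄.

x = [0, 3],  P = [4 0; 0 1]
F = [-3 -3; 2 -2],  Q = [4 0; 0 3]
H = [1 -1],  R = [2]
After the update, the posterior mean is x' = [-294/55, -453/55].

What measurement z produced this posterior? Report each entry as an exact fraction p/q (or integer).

z = [3]

x̄ = F·x = [-9, -6]
P̄ = F·P·Fᵀ + Q = [49 -18; -18 23]
S = H·P̄·Hᵀ + R = [110]
K = P̄·Hᵀ·S⁻¹ = [67/110; -41/110]
x' − x̄ = [201/55, -123/55] = K·y
y = (KᵀK)⁻¹·Kᵀ·(x' − x̄) = [6]
z = y + H·x̄ = [6] + [-3] = [3]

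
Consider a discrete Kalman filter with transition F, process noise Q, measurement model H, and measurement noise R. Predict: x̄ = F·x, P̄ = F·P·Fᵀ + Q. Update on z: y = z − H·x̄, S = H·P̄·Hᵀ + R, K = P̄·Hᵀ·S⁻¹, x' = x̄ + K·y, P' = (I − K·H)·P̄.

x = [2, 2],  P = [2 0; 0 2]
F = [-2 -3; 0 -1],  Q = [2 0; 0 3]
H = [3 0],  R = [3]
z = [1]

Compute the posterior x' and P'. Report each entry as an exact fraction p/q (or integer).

x̄ = F·x = [-10, -2]
P̄ = F·P·Fᵀ + Q = [28 6; 6 5]
y = z − H·x̄ = [31]
S = H·P̄·Hᵀ + R = [255]
K = P̄·Hᵀ·S⁻¹ = [28/85; 6/85]
x' = x̄ + K·y = [18/85, 16/85]
P' = (I − K·H)·P̄ = [28/85 6/85; 6/85 317/85]

x' = [18/85, 16/85]
P' = [28/85 6/85; 6/85 317/85]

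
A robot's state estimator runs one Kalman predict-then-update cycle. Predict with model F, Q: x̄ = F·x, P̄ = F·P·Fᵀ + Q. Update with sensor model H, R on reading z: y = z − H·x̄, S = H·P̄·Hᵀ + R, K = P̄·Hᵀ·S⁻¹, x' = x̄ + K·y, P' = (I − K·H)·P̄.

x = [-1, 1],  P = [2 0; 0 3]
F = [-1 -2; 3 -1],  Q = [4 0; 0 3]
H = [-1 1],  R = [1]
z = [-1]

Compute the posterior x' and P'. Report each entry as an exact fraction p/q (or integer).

x̄ = F·x = [-1, -4]
P̄ = F·P·Fᵀ + Q = [18 0; 0 24]
y = z − H·x̄ = [2]
S = H·P̄·Hᵀ + R = [43]
K = P̄·Hᵀ·S⁻¹ = [-18/43; 24/43]
x' = x̄ + K·y = [-79/43, -124/43]
P' = (I − K·H)·P̄ = [450/43 432/43; 432/43 456/43]

x' = [-79/43, -124/43]
P' = [450/43 432/43; 432/43 456/43]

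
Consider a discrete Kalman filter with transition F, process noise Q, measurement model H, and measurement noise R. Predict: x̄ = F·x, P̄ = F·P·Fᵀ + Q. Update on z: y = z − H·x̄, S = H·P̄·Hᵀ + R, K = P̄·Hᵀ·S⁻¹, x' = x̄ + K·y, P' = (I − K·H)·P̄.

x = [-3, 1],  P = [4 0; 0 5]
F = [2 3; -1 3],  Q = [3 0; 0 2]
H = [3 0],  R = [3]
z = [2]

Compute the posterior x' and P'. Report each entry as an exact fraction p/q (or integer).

x' = [125/193, 1565/193]
P' = [64/193 37/193; 37/193 5736/193]

x̄ = F·x = [-3, 6]
P̄ = F·P·Fᵀ + Q = [64 37; 37 51]
y = z − H·x̄ = [11]
S = H·P̄·Hᵀ + R = [579]
K = P̄·Hᵀ·S⁻¹ = [64/193; 37/193]
x' = x̄ + K·y = [125/193, 1565/193]
P' = (I − K·H)·P̄ = [64/193 37/193; 37/193 5736/193]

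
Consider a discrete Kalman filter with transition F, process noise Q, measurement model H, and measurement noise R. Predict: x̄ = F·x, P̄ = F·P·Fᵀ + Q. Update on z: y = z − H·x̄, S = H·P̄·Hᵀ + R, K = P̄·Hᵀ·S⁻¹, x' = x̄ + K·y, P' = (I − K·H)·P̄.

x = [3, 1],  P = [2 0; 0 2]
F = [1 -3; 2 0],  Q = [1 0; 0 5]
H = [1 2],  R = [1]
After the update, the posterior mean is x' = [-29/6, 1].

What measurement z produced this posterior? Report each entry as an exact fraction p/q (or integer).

z = [-3]

x̄ = F·x = [0, 6]
P̄ = F·P·Fᵀ + Q = [21 4; 4 13]
S = H·P̄·Hᵀ + R = [90]
K = P̄·Hᵀ·S⁻¹ = [29/90; 1/3]
x' − x̄ = [-29/6, -5] = K·y
y = (KᵀK)⁻¹·Kᵀ·(x' − x̄) = [-15]
z = y + H·x̄ = [-15] + [12] = [-3]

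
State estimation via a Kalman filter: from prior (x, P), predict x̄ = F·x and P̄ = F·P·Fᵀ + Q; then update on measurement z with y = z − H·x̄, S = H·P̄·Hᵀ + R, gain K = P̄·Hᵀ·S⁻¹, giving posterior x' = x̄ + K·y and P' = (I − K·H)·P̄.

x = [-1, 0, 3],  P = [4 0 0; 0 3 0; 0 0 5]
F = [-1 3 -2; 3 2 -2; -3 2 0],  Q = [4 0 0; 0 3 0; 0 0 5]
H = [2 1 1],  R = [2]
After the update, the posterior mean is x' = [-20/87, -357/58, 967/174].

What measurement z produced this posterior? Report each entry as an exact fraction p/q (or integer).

z = [-1]

x̄ = F·x = [-5, -9, 3]
P̄ = F·P·Fᵀ + Q = [55 26 30; 26 71 -24; 30 -24 53]
S = H·P̄·Hᵀ + R = [522]
K = P̄·Hᵀ·S⁻¹ = [83/261; 11/58; 89/522]
x' − x̄ = [415/87, 165/58, 445/174] = K·y
y = (KᵀK)⁻¹·Kᵀ·(x' − x̄) = [15]
z = y + H·x̄ = [15] + [-16] = [-1]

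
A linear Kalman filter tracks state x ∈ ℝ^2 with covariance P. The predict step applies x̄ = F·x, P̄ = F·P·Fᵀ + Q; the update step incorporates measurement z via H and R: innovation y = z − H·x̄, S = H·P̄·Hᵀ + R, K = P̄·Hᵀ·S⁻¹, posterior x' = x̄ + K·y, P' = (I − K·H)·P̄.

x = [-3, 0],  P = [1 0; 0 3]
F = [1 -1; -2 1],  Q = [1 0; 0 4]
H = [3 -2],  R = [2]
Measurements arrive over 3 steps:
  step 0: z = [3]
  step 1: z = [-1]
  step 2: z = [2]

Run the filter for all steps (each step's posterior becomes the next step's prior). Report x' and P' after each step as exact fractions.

step 0: x̄ = F·x = [-3, 6]
step 0: P̄ = F·P·Fᵀ + Q = [5 -5; -5 11]
step 0: y = z − H·x̄ = [24]
step 0: S = H·P̄·Hᵀ + R = [151]
step 0: K = P̄·Hᵀ·S⁻¹ = [25/151; -37/151]
step 0: x' = x̄ + K·y = [147/151, 18/151]
step 0: P' = (I − K·H)·P̄ = [130/151 170/151; 170/151 292/151]
step 1: x̄ = F·x = [129/151, -276/151]
step 1: P̄ = F·P·Fᵀ + Q = [233/151 -42/151; -42/151 736/151]
step 1: y = z − H·x̄ = [-1090/151]
step 1: S = H·P̄·Hᵀ + R = [5847/151]
step 1: K = P̄·Hᵀ·S⁻¹ = [261/1949; -1598/5847]
step 1: x' = x̄ + K·y = [-219/1949, 848/5847]
step 1: P' = (I − K·H)·P̄ = [1654/1949 2220/1949; 2220/1949 11588/5847]
step 2: x̄ = F·x = [-1505/5847, 2162/5847]
step 2: P̄ = F·P·Fᵀ + Q = [9077/5847 -1532/5847; -1532/5847 28184/5847]
step 2: y = z − H·x̄ = [20533/5847]
step 2: S = H·P̄·Hᵀ + R = [224507/5847]
step 2: K = P̄·Hᵀ·S⁻¹ = [30295/224507; -60964/224507]
step 2: x' = x̄ + K·y = [48600/224507, -131074/224507]
step 2: P' = (I − K·H)·P̄ = [191562/224507 257048/224507; 257048/224507 446536/224507]

step 0: x' = [147/151, 18/151], P' = [130/151 170/151; 170/151 292/151]
step 1: x' = [-219/1949, 848/5847], P' = [1654/1949 2220/1949; 2220/1949 11588/5847]
step 2: x' = [48600/224507, -131074/224507], P' = [191562/224507 257048/224507; 257048/224507 446536/224507]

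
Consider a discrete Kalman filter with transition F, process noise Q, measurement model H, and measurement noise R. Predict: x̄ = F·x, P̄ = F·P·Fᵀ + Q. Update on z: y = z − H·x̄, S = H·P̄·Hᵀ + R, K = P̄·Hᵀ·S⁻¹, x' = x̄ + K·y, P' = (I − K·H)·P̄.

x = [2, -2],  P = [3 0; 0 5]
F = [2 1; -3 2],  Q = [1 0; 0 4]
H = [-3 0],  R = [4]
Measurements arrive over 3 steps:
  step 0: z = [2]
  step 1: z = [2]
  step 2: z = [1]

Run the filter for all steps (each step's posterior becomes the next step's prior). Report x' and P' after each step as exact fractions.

step 0: x' = [-50/83, -734/83], P' = [36/83 -16/83; -16/83 3945/83]
step 1: x' = [-3498/4663, 6778/4663], P' = [2054/4663 3829/4663; 3829/4663 278573/9326]
step 2: x' = [-1006633/3051971, 14347726/3051971], P' = [1339852/3051971 2160624/3051971; 2160624/3051971 77320888/3051971]

step 0: x̄ = F·x = [2, -10]
step 0: P̄ = F·P·Fᵀ + Q = [18 -8; -8 51]
step 0: y = z − H·x̄ = [8]
step 0: S = H·P̄·Hᵀ + R = [166]
step 0: K = P̄·Hᵀ·S⁻¹ = [-27/83; 12/83]
step 0: x' = x̄ + K·y = [-50/83, -734/83]
step 0: P' = (I − K·H)·P̄ = [36/83 -16/83; -16/83 3945/83]
step 1: x̄ = F·x = [-834/83, -1318/83]
step 1: P̄ = F·P·Fᵀ + Q = [4108/83 7658/83; 7658/83 16628/83]
step 1: y = z − H·x̄ = [-2336/83]
step 1: S = H·P̄·Hᵀ + R = [37304/83]
step 1: K = P̄·Hᵀ·S⁻¹ = [-3081/9326; -11487/18652]
step 1: x' = x̄ + K·y = [-3498/4663, 6778/4663]
step 1: P' = (I − K·H)·P̄ = [2054/4663 3829/4663; 3829/4663 278573/9326]
step 2: x̄ = F·x = [-218/4663, 24050/4663]
step 2: P̄ = F·P·Fᵀ + Q = [334963/9326 270078/4663; 270078/4663 548336/4663]
step 2: y = z − H·x̄ = [4009/4663]
step 2: S = H·P̄·Hᵀ + R = [3051971/9326]
step 2: K = P̄·Hᵀ·S⁻¹ = [-1004889/3051971; -1620468/3051971]
step 2: x' = x̄ + K·y = [-1006633/3051971, 14347726/3051971]
step 2: P' = (I − K·H)·P̄ = [1339852/3051971 2160624/3051971; 2160624/3051971 77320888/3051971]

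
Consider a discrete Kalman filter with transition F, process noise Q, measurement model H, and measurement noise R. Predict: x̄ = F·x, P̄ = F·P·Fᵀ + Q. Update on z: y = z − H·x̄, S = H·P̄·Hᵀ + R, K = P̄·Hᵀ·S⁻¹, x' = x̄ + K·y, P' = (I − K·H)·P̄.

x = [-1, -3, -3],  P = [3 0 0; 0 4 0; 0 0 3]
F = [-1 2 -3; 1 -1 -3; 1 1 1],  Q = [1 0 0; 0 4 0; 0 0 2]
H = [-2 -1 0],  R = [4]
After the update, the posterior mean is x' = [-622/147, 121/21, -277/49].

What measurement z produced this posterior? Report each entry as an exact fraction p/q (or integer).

z = [3]

x̄ = F·x = [4, 11, -7]
P̄ = F·P·Fᵀ + Q = [47 16 -4; 16 38 -10; -4 -10 12]
S = H·P̄·Hᵀ + R = [294]
K = P̄·Hᵀ·S⁻¹ = [-55/147; -5/21; 3/49]
x' − x̄ = [-1210/147, -110/21, 66/49] = K·y
y = (KᵀK)⁻¹·Kᵀ·(x' − x̄) = [22]
z = y + H·x̄ = [22] + [-19] = [3]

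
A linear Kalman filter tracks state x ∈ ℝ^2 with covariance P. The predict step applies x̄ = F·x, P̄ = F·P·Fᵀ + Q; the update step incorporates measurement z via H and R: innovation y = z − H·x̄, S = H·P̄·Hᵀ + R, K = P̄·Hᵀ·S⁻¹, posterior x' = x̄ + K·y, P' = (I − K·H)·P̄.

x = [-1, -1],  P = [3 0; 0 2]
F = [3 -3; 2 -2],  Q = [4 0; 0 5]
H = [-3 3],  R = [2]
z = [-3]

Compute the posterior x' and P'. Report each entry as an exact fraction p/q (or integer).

x' = [171/128, 45/128]
P' = [3023/128 2985/128; 2985/128 2975/128]

x̄ = F·x = [0, 0]
P̄ = F·P·Fᵀ + Q = [49 30; 30 25]
y = z − H·x̄ = [-3]
S = H·P̄·Hᵀ + R = [128]
K = P̄·Hᵀ·S⁻¹ = [-57/128; -15/128]
x' = x̄ + K·y = [171/128, 45/128]
P' = (I − K·H)·P̄ = [3023/128 2985/128; 2985/128 2975/128]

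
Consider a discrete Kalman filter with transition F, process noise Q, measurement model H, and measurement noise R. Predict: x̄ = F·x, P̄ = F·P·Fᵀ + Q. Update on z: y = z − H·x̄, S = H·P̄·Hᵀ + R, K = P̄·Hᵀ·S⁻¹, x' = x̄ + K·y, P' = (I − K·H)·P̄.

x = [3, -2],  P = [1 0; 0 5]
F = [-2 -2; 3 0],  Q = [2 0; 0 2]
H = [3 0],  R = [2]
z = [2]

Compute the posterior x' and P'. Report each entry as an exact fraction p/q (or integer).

x' = [38/59, 495/59]
P' = [13/59 -3/59; -3/59 568/59]

x̄ = F·x = [-2, 9]
P̄ = F·P·Fᵀ + Q = [26 -6; -6 11]
y = z − H·x̄ = [8]
S = H·P̄·Hᵀ + R = [236]
K = P̄·Hᵀ·S⁻¹ = [39/118; -9/118]
x' = x̄ + K·y = [38/59, 495/59]
P' = (I − K·H)·P̄ = [13/59 -3/59; -3/59 568/59]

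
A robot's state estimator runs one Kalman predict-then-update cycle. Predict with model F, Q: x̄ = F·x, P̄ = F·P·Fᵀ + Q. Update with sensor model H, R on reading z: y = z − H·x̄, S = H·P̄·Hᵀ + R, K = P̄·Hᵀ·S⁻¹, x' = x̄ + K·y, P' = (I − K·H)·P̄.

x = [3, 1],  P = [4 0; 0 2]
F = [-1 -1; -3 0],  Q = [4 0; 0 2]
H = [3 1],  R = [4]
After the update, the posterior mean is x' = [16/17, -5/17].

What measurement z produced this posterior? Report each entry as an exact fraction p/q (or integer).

x̄ = F·x = [-4, -9]
P̄ = F·P·Fᵀ + Q = [10 12; 12 38]
S = H·P̄·Hᵀ + R = [204]
K = P̄·Hᵀ·S⁻¹ = [7/34; 37/102]
x' − x̄ = [84/17, 148/17] = K·y
y = (KᵀK)⁻¹·Kᵀ·(x' − x̄) = [24]
z = y + H·x̄ = [24] + [-21] = [3]

z = [3]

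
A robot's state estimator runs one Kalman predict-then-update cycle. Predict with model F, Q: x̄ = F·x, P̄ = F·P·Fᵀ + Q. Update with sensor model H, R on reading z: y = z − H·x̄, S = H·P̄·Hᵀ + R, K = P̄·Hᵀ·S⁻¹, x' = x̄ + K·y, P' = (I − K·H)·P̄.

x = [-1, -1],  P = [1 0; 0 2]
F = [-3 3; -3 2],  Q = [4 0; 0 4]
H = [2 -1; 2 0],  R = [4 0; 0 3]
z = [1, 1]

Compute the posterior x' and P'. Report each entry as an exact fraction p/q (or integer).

x' = [914/1531, 985/1531]
P' = [1002/1531 1512/1531; 1512/1531 6132/1531]

x̄ = F·x = [0, 1]
P̄ = F·P·Fᵀ + Q = [31 21; 21 21]
y = z − H·x̄ = [2, 1]
S = H·P̄·Hᵀ + R = [65 82; 82 127]
K = P̄·Hᵀ·S⁻¹ = [123/1531 668/1531; -777/1531 1008/1531]
x' = x̄ + K·y = [914/1531, 985/1531]
P' = (I − K·H)·P̄ = [1002/1531 1512/1531; 1512/1531 6132/1531]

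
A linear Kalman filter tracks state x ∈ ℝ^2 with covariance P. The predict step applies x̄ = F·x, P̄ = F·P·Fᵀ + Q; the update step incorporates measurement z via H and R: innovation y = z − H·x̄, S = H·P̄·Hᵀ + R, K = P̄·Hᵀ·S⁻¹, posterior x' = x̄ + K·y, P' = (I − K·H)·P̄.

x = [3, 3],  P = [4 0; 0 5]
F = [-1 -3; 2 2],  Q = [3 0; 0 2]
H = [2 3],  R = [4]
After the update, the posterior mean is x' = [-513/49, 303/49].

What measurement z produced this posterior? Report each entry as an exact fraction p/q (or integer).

z = [-3]

x̄ = F·x = [-12, 12]
P̄ = F·P·Fᵀ + Q = [52 -38; -38 38]
S = H·P̄·Hᵀ + R = [98]
K = P̄·Hᵀ·S⁻¹ = [-5/49; 19/49]
x' − x̄ = [75/49, -285/49] = K·y
y = (KᵀK)⁻¹·Kᵀ·(x' − x̄) = [-15]
z = y + H·x̄ = [-15] + [12] = [-3]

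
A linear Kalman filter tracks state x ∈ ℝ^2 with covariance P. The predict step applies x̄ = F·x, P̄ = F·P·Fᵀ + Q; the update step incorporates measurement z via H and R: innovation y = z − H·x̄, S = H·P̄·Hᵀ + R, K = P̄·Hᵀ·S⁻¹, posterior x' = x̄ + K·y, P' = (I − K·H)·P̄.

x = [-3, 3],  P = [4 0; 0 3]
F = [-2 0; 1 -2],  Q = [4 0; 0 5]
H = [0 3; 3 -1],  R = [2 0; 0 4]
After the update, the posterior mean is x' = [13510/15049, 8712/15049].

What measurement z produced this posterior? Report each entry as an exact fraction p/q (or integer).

x̄ = F·x = [6, -9]
P̄ = F·P·Fᵀ + Q = [20 -8; -8 21]
S = H·P̄·Hᵀ + R = [191 -135; -135 253]
K = P̄·Hᵀ·S⁻¹ = [1554/15049 4874/15049; 4932/15049 -45/15049]
x' − x̄ = [-76784/15049, 144153/15049] = K·y
y = (KᵀK)⁻¹·Kᵀ·(x' − x̄) = [29, -25]
z = y + H·x̄ = [29, -25] + [-27, 27] = [2, 2]

z = [2, 2]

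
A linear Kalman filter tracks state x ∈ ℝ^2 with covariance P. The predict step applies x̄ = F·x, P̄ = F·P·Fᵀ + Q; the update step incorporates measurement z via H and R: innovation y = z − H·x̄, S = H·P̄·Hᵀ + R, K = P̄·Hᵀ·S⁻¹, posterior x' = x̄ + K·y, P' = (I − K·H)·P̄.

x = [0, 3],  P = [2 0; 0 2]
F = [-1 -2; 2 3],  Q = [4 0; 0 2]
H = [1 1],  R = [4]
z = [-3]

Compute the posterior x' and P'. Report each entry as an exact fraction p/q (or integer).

x̄ = F·x = [-6, 9]
P̄ = F·P·Fᵀ + Q = [14 -16; -16 28]
y = z − H·x̄ = [-6]
S = H·P̄·Hᵀ + R = [14]
K = P̄·Hᵀ·S⁻¹ = [-1/7; 6/7]
x' = x̄ + K·y = [-36/7, 27/7]
P' = (I − K·H)·P̄ = [96/7 -100/7; -100/7 124/7]

x' = [-36/7, 27/7]
P' = [96/7 -100/7; -100/7 124/7]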